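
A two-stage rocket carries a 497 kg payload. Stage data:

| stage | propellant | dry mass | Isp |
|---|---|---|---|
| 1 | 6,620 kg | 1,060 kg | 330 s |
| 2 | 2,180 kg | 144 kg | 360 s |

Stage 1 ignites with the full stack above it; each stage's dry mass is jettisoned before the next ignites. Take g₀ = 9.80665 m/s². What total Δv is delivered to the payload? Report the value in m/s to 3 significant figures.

Δv ≈ 8450 m/s

Ignition mass of stage 1 = 6,620+1,060 + 2,180+144 + 497 = 10,501 kg.
Stage 1: m₀ = 10,501 kg, m_f = 10,501 − 6,620 = 3,881 kg; Δv = 330×9.80665×ln(2.706) = 3236.2×0.9954 ≈ 3221 m/s.
Stage 2: m₀ = 2,821 kg, m_f = 2,821 − 2,180 = 641 kg; Δv = 360×9.80665×ln(4.401) = 3530.4×1.4818 ≈ 5231 m/s.
Total Δv = 3221 + 5231 = 8452 m/s.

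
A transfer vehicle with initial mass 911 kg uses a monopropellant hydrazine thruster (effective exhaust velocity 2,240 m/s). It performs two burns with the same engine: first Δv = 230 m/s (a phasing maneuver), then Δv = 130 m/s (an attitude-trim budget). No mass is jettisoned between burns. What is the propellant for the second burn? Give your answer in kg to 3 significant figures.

propellant for the second burn ≈ 46.4 kg

After the first burn: m = 911 × exp(−230/2240.0) = 911 × 0.90242 = 822.105 kg.
After the second burn: m = 822.105 × exp(−130/2240.0) = 822.105 × 0.94362 = 775.755 kg.
Second-burn propellant = 822.105 − 775.755 = 46.35 kg.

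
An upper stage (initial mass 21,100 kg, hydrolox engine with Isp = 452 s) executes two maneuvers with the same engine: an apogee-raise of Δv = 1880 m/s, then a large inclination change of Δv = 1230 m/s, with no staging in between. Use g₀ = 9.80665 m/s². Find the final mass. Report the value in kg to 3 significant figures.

v_e = Isp · g₀ = 452 × 9.80665 = 4432.6 m/s.
After the first burn: m = 21100 × exp(−1880/4432.6) = 21100 × 0.65434 = 13,806.6 kg.
After the second burn: m = 13,806.6 × exp(−1230/4432.6) = 13,806.6 × 0.75768 = 10,461 kg.

final mass ≈ 10500 kg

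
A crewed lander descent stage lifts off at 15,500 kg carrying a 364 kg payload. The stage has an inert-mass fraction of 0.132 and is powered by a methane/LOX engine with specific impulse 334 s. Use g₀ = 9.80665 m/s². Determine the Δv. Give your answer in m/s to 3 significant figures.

Δv ≈ 6160 m/s

Stage wet mass = m₀ − payload = 15,500 − 364 = 15,136 kg.
Stage dry mass = ε × stage wet mass = 0.132 × 15,136 = 1,997.95 kg.
Burnout mass m_f = stage dry + payload = 1,997.95 + 364 = 2,361.95 kg.
v_e = Isp · g₀ = 334 × 9.80665 = 3275.4 m/s.
Δv = v_e · ln(15,500/2,361.95) = 3275.4 × ln(6.562) = 3275.4 × 1.8814 ≈ 6162 m/s.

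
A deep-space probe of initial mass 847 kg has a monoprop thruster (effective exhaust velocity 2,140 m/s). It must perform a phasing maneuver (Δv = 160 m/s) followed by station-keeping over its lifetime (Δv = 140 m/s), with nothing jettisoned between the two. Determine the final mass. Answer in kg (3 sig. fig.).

After the first burn: m = 847 × exp(−160/2140.0) = 847 × 0.92796 = 785.982 kg.
After the second burn: m = 785.982 × exp(−140/2140.0) = 785.982 × 0.93667 = 736.206 kg.

final mass ≈ 736 kg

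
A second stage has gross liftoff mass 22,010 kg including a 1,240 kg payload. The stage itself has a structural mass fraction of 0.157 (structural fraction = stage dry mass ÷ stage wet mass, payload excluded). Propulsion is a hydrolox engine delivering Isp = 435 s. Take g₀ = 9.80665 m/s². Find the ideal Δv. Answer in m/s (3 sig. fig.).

Δv ≈ 6770 m/s

Stage wet mass = m₀ − payload = 22,010 − 1,240 = 20,770 kg.
Stage dry mass = ε × stage wet mass = 0.157 × 20,770 = 3,260.89 kg.
Burnout mass m_f = stage dry + payload = 3,260.89 + 1,240 = 4,500.89 kg.
v_e = Isp · g₀ = 435 × 9.80665 = 4265.9 m/s.
Rocket equation: Δv = v_e · ln(22,010/4,500.89) = 4265.9 × ln(4.89) = 4265.9 × 1.5872 ≈ 6771 m/s.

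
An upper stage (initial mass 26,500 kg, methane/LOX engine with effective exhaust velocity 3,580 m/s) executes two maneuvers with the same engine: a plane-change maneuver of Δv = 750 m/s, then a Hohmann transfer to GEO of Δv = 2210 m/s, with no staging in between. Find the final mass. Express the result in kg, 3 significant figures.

After the first burn: m = 26500 × exp(−750/3580.0) = 26500 × 0.81099 = 21,491.2 kg.
After the second burn: m = 21,491.2 × exp(−2210/3580.0) = 21,491.2 × 0.53939 = 11,592.1 kg.

final mass ≈ 11600 kg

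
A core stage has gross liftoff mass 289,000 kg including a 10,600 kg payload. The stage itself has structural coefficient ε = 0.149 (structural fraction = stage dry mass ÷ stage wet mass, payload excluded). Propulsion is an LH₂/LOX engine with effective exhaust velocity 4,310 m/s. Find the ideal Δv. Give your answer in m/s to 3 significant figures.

Stage wet mass = m₀ − payload = 289,000 − 10,600 = 278,400 kg.
Stage dry mass = ε × stage wet mass = 0.149 × 278,400 = 41,481.6 kg.
Burnout mass m_f = stage dry + payload = 41,481.6 + 10,600 = 52,081.6 kg.
By the Tsiolkovsky rocket equation, Δv = v_e · ln(289,000/52,081.6) = 4310.0 × ln(5.549) = 4310.0 × 1.7136 ≈ 7386 m/s.

Δv ≈ 7390 m/s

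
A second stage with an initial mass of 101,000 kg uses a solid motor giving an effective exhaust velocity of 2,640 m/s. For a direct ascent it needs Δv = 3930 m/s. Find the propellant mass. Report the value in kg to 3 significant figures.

Using Δv = v_e ln(m₀/m_f): m₀/m_f = exp(Δv / v_e) = exp(3930 / 2640.0) = exp(1.4886) = 4.4310.
m_f = 101,000 / 4.4310 = 22,794 kg, so propellant = m₀ − m_f = 101,000 − 22,794 = 78,206 kg.

propellant mass ≈ 78200 kg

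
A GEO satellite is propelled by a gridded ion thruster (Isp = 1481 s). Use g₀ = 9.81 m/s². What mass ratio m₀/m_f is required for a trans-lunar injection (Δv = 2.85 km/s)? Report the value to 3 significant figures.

mass ratio ≈ 1.22

v_e = Isp · g₀ = 1481 × 9.81 = 14528.6 m/s.
Rocket equation: m₀/m_f = exp(Δv / v_e) = exp(2850 / 14528.6) = exp(0.1962) = 1.2167.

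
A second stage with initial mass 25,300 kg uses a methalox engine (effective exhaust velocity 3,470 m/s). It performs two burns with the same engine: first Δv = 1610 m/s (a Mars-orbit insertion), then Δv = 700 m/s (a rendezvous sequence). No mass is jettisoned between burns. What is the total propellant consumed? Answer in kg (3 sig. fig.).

After the first burn: m = 25300 × exp(−1610/3470.0) = 25300 × 0.62878 = 15,908.1 kg.
After the second burn: m = 15,908.1 × exp(−700/3470.0) = 15,908.1 × 0.81732 = 13,002 kg.
Total propellant = m₀ − m_final = 25300 − 13,002 = 12,298 kg.

total propellant consumed ≈ 12300 kg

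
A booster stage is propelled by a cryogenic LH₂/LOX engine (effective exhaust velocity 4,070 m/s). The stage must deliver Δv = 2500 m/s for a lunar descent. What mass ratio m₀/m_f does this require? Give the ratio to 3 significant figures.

By the Tsiolkovsky rocket equation, m₀/m_f = exp(Δv / v_e) = exp(2500 / 4070.0) = exp(0.6143) = 1.8483.

mass ratio ≈ 1.85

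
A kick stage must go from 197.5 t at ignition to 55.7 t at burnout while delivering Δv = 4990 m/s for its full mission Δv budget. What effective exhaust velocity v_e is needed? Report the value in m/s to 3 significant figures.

ln(m₀/m_f) = ln(197500/55700) = ln(3.546) = 1.2658.
From the ideal rocket equation, v_e = Δv / ln(m₀/m_f) = 4990 / 1.2658 = 3942.3 m/s.

v_e ≈ 3940 m/s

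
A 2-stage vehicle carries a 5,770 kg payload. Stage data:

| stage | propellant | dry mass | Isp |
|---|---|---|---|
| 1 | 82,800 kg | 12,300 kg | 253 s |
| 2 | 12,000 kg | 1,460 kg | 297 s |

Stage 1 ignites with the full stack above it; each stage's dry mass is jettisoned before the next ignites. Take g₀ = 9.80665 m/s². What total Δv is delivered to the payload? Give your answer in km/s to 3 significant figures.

Δv ≈ 6.05 km/s

Ignition mass of stage 1 = 82,800+12,300 + 12,000+1,460 + 5,770 = 114,330 kg.
Stage 1: m₀ = 114,330 kg, m_f = 114,330 − 82,800 = 31,530 kg; Δv = 253×9.80665×ln(3.626) = 2481.1×1.2881 ≈ 3196 m/s.
Stage 2: m₀ = 19,230 kg, m_f = 19,230 − 12,000 = 7,230 kg; Δv = 297×9.80665×ln(2.66) = 2912.6×0.9782 ≈ 2849 m/s.
Total Δv = 3196 + 2849 = 6045 m/s.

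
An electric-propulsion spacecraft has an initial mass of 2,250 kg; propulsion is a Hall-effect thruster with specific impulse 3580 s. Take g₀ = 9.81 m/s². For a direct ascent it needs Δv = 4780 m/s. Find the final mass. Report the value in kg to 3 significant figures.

v_e = Isp · g₀ = 3580 × 9.81 = 35119.8 m/s.
Rocket equation: m₀/m_f = exp(Δv / v_e) = exp(4780 / 35119.8) = exp(0.1361) = 1.1458.
m_f = m₀ / 1.1458 = 2,250 / 1.1458 = 1,963.69 kg.

final mass ≈ 1960 kg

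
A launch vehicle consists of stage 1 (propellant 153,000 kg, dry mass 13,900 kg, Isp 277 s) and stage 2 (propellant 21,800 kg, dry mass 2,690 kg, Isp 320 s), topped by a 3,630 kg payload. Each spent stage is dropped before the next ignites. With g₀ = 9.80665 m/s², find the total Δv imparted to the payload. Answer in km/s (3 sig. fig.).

Ignition mass of stage 1 = 153,000+13,900 + 21,800+2,690 + 3,630 = 195,020 kg.
Stage 1: m₀ = 195,020 kg, m_f = 195,020 − 153,000 = 42,020 kg; Δv = 277×9.80665×ln(4.641) = 2716.4×1.5350 ≈ 4170 m/s.
Stage 2: m₀ = 28,120 kg, m_f = 28,120 − 21,800 = 6,320 kg; Δv = 320×9.80665×ln(4.449) = 3138.1×1.4928 ≈ 4684 m/s.
Total Δv = 4170 + 4684 = 8854 m/s.

Δv ≈ 8.85 km/s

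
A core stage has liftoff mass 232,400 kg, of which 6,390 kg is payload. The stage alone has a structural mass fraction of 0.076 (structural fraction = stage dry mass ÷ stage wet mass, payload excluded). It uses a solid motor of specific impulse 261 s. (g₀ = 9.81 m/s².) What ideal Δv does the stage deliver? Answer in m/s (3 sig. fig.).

Δv ≈ 5860 m/s

Stage wet mass = m₀ − payload = 232,400 − 6,390 = 226,010 kg.
Stage dry mass = ε × stage wet mass = 0.076 × 226,010 = 17,176.8 kg.
Burnout mass m_f = stage dry + payload = 17,176.8 + 6,390 = 23,566.8 kg.
v_e = Isp · g₀ = 261 × 9.81 = 2560.4 m/s.
Rocket equation: Δv = v_e · ln(232,400/23,566.8) = 2560.4 × ln(9.861) = 2560.4 × 2.2886 ≈ 5860 m/s.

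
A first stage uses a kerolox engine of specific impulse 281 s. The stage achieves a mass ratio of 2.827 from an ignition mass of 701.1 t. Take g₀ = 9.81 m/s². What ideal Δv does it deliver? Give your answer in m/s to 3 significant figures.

v_e = Isp · g₀ = 281 × 9.81 = 2756.6 m/s.
Using Δv = v_e ln(m₀/m_f): Δv = v_e · ln(2.827) = 2756.6 × 1.0392 ≈ 2864.7 m/s.

Δv ≈ 2860 m/s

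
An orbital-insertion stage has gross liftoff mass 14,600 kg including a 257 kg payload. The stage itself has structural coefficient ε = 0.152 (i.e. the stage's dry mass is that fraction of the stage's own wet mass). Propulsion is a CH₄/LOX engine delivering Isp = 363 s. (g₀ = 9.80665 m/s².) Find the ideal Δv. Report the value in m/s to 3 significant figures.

Δv ≈ 6370 m/s

Stage wet mass = m₀ − payload = 14,600 − 257 = 14,343 kg.
Stage dry mass = ε × stage wet mass = 0.152 × 14,343 = 2,180.14 kg.
Burnout mass m_f = stage dry + payload = 2,180.14 + 257 = 2,437.14 kg.
v_e = Isp · g₀ = 363 × 9.80665 = 3559.8 m/s.
Δv = v_e · ln(14,600/2,437.14) = 3559.8 × ln(5.991) = 3559.8 × 1.7902 ≈ 6373 m/s.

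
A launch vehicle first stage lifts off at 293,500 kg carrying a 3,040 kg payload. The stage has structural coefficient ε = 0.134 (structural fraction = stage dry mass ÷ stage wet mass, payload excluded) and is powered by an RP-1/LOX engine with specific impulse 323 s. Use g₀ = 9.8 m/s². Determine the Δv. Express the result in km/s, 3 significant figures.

Δv ≈ 6.16 km/s

Stage wet mass = m₀ − payload = 293,500 − 3,040 = 290,460 kg.
Stage dry mass = ε × stage wet mass = 0.134 × 290,460 = 38,921.6 kg.
Burnout mass m_f = stage dry + payload = 38,921.6 + 3,040 = 41,961.6 kg.
v_e = Isp · g₀ = 323 × 9.8 = 3165.4 m/s.
Δv = v_e · ln(293,500/41,961.6) = 3165.4 × ln(6.994) = 3165.4 × 1.9451 ≈ 6157 m/s.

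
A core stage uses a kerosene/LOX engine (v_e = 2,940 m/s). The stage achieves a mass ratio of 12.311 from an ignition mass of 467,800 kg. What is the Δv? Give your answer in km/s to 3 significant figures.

Δv ≈ 7.38 km/s

From the ideal rocket equation, Δv = v_e · ln(12.311) = 2940.0 × 2.5105 ≈ 7380.8 m/s.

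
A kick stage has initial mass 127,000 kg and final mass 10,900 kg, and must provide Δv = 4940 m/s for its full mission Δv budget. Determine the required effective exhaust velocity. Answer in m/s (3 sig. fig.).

ln(m₀/m_f) = ln(127000/10900) = ln(11.65) = 2.4554.
v_e = Δv / ln(m₀/m_f) = 4940 / 2.4554 = 2011.9 m/s.

v_e ≈ 2010 m/s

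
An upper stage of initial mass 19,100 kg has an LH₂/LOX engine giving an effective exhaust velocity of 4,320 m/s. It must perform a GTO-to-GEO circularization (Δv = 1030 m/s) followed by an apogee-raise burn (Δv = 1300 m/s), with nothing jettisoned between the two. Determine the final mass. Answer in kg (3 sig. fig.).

final mass ≈ 11100 kg

After the first burn: m = 19100 × exp(−1030/4320.0) = 19100 × 0.78787 = 15,048.3 kg.
After the second burn: m = 15,048.3 × exp(−1300/4320.0) = 15,048.3 × 0.74013 = 11,137.7 kg.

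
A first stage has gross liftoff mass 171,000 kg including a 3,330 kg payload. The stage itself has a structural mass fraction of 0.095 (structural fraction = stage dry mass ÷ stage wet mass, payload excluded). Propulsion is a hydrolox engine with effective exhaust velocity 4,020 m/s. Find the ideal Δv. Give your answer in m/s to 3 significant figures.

Stage wet mass = m₀ − payload = 171,000 − 3,330 = 167,670 kg.
Stage dry mass = ε × stage wet mass = 0.095 × 167,670 = 15,928.7 kg.
Burnout mass m_f = stage dry + payload = 15,928.7 + 3,330 = 19,258.7 kg.
Δv = v_e · ln(171,000/19,258.7) = 4020.0 × ln(8.879) = 4020.0 × 2.1837 ≈ 8778 m/s.

Δv ≈ 8780 m/s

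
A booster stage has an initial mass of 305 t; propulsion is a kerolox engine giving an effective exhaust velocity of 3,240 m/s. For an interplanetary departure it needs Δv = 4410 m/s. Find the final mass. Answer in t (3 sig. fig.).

m₀/m_f = exp(Δv / v_e) = exp(4410 / 3240.0) = exp(1.3611) = 3.9005.
m_f = m₀ / 3.9005 = 305 / 3.9005 = 78.1951 t.

final mass ≈ 78.2 t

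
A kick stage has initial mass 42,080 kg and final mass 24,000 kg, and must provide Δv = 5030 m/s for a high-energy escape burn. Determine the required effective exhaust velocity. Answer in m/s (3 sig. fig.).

ln(m₀/m_f) = ln(42080/24000) = ln(1.753) = 0.5615.
By the Tsiolkovsky rocket equation, v_e = Δv / ln(m₀/m_f) = 5030 / 0.5615 = 8957.8 m/s.

v_e ≈ 8960 m/s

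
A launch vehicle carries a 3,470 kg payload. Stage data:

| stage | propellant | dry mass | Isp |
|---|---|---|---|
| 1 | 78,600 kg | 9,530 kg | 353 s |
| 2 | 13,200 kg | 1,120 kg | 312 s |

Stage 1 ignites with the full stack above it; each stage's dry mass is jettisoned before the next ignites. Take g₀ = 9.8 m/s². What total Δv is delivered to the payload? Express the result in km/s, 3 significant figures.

Δv ≈ 8.83 km/s

Ignition mass of stage 1 = 78,600+9,530 + 13,200+1,120 + 3,470 = 105,920 kg.
Stage 1: m₀ = 105,920 kg, m_f = 105,920 − 78,600 = 27,320 kg; Δv = 353×9.8×ln(3.877) = 3459.4×1.3551 ≈ 4688 m/s.
Stage 2: m₀ = 17,790 kg, m_f = 17,790 − 13,200 = 4,590 kg; Δv = 312×9.8×ln(3.876) = 3057.6×1.3548 ≈ 4142 m/s.
Total Δv = 4688 + 4142 = 8830 m/s.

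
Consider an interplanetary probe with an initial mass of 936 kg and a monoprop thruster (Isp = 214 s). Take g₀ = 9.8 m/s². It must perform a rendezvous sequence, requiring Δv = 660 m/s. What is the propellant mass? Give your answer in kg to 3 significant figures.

v_e = Isp · g₀ = 214 × 9.8 = 2097.2 m/s.
Using Δv = v_e ln(m₀/m_f): m₀/m_f = exp(Δv / v_e) = exp(660 / 2097.2) = exp(0.3147) = 1.3699.
m_f = 936 / 1.3699 = 683.262 kg, so propellant = m₀ − m_f = 936 − 683.262 = 252.738 kg.

propellant mass ≈ 253 kg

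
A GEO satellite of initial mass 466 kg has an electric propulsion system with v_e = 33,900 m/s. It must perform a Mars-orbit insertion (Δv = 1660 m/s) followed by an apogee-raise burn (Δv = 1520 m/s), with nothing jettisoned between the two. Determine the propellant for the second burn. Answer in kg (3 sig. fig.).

propellant for the second burn ≈ 19.5 kg

After the first burn: m = 466 × exp(−1660/33900.0) = 466 × 0.95221 = 443.73 kg.
After the second burn: m = 443.73 × exp(−1520/33900.0) = 443.73 × 0.95615 = 424.272 kg.
Second-burn propellant = 443.73 − 424.272 = 19.458 kg.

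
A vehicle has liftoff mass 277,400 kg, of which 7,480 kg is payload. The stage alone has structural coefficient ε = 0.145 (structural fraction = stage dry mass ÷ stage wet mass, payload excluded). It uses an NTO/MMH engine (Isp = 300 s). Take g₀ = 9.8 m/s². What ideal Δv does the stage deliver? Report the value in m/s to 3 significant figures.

Δv ≈ 5240 m/s

Stage wet mass = m₀ − payload = 277,400 − 7,480 = 269,920 kg.
Stage dry mass = ε × stage wet mass = 0.145 × 269,920 = 39,138.4 kg.
Burnout mass m_f = stage dry + payload = 39,138.4 + 7,480 = 46,618.4 kg.
v_e = Isp · g₀ = 300 × 9.8 = 2940.0 m/s.
Δv = v_e · ln(277,400/46,618.4) = 2940.0 × ln(5.95) = 2940.0 × 1.7835 ≈ 5243 m/s.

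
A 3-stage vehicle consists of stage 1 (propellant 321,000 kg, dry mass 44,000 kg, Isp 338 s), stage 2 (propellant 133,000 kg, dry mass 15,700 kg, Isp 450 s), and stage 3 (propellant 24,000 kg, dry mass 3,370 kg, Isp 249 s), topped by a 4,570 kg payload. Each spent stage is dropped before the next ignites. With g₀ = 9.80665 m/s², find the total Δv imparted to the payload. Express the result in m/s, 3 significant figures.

Δv ≈ 12200 m/s

Ignition mass of stage 1 = 321,000+44,000 + 133,000+15,700 + 24,000+3,370 + 4,570 = 545,640 kg.
Stage 1: m₀ = 545,640 kg, m_f = 545,640 − 321,000 = 224,640 kg; Δv = 338×9.80665×ln(2.429) = 3314.6×0.8875 ≈ 2942 m/s.
Stage 2: m₀ = 180,640 kg, m_f = 180,640 − 133,000 = 47,640 kg; Δv = 450×9.80665×ln(3.792) = 4413.0×1.3328 ≈ 5882 m/s.
Stage 3: m₀ = 31,940 kg, m_f = 31,940 − 24,000 = 7,940 kg; Δv = 249×9.80665×ln(4.023) = 2441.9×1.3919 ≈ 3399 m/s.
Total Δv = 2942 + 5882 + 3399 = 12223 m/s.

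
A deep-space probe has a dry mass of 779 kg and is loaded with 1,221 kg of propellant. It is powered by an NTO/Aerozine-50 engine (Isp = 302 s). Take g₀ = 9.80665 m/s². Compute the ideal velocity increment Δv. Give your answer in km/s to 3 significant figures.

Δv ≈ 2.79 km/s

v_e = Isp · g₀ = 302 × 9.80665 = 2961.6 m/s.
m₀ = m_dry + m_prop = 779 + 1,221 = 2,000 kg.
From the ideal rocket equation, Δv = v_e · ln(m₀/m_f) = 2961.6 × ln(2.567) = 2961.6 × 0.9429 ≈ 2792.5 m/s.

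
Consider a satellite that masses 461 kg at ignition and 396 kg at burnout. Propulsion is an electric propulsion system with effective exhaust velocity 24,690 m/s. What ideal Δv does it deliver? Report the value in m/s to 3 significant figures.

Δv = v_e · ln(m₀/m_f) = 24690.0 × ln(1.164) = 24690.0 × 0.1520 ≈ 3752.5 m/s.

Δv ≈ 3750 m/s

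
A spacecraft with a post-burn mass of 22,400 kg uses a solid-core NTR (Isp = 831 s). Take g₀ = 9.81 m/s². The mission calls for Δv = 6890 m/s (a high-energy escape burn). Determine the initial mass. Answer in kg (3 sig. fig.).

initial mass ≈ 52200 kg

v_e = Isp · g₀ = 831 × 9.81 = 8152.1 m/s.
m₀/m_f = exp(Δv / v_e) = exp(6890 / 8152.1) = exp(0.8452) = 2.3284.
m₀ = m_f × 2.3284 = 22,400 × 2.3284 = 52,156.2 kg.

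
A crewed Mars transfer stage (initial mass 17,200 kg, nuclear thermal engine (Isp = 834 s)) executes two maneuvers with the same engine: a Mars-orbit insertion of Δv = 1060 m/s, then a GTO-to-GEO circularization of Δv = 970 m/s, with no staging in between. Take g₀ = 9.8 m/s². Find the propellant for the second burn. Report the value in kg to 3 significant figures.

propellant for the second burn ≈ 1690 kg

v_e = Isp · g₀ = 834 × 9.8 = 8173.2 m/s.
After the first burn: m = 17200 × exp(−1060/8173.2) = 17200 × 0.87837 = 15,108 kg.
After the second burn: m = 15,108 × exp(−970/8173.2) = 15,108 × 0.88809 = 13,417.3 kg.
Second-burn propellant = 15,108 − 13,417.3 = 1,690.7 kg.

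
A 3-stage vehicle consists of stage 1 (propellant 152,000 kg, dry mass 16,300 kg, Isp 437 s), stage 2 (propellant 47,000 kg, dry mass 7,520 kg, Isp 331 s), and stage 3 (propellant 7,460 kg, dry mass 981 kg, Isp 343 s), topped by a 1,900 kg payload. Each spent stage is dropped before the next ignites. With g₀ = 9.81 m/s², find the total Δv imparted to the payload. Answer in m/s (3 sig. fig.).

Ignition mass of stage 1 = 152,000+16,300 + 47,000+7,520 + 7,460+981 + 1,900 = 233,161 kg.
Stage 1: m₀ = 233,161 kg, m_f = 233,161 − 152,000 = 81,161 kg; Δv = 437×9.81×ln(2.873) = 4287.0×1.0553 ≈ 4524 m/s.
Stage 2: m₀ = 64,861 kg, m_f = 64,861 − 47,000 = 17,861 kg; Δv = 331×9.81×ln(3.631) = 3247.1×1.2896 ≈ 4188 m/s.
Stage 3: m₀ = 10,341 kg, m_f = 10,341 − 7,460 = 2,881 kg; Δv = 343×9.81×ln(3.589) = 3364.8×1.2780 ≈ 4300 m/s.
Total Δv = 4524 + 4188 + 4300 = 13012 m/s.

Δv ≈ 13000 m/s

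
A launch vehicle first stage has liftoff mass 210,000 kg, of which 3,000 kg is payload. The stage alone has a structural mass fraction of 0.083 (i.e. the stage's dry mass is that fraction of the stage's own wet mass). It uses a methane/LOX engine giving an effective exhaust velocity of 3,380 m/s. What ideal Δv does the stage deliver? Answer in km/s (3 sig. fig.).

Δv ≈ 7.92 km/s

Stage wet mass = m₀ − payload = 210,000 − 3,000 = 207,000 kg.
Stage dry mass = ε × stage wet mass = 0.083 × 207,000 = 17,181 kg.
Burnout mass m_f = stage dry + payload = 17,181 + 3,000 = 20,181 kg.
Δv = v_e · ln(210,000/20,181) = 3380.0 × ln(10.41) = 3380.0 × 2.3424 ≈ 7917 m/s.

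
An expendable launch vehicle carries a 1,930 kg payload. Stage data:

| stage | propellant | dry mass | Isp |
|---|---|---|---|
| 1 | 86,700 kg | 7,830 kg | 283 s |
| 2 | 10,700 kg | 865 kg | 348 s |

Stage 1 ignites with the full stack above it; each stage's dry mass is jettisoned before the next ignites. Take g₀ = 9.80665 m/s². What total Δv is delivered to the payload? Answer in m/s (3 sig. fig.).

Δv ≈ 9880 m/s

Ignition mass of stage 1 = 86,700+7,830 + 10,700+865 + 1,930 = 108,025 kg.
Stage 1: m₀ = 108,025 kg, m_f = 108,025 − 86,700 = 21,325 kg; Δv = 283×9.80665×ln(5.066) = 2775.3×1.6225 ≈ 4503 m/s.
Stage 2: m₀ = 13,495 kg, m_f = 13,495 − 10,700 = 2,795 kg; Δv = 348×9.80665×ln(4.828) = 3412.7×1.5745 ≈ 5373 m/s.
Total Δv = 4503 + 5373 = 9876 m/s.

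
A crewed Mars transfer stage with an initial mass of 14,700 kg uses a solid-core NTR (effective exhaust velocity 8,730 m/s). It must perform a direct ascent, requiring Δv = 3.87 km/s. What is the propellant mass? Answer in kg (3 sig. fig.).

By the Tsiolkovsky rocket equation, m₀/m_f = exp(Δv / v_e) = exp(3870 / 8730.0) = exp(0.4433) = 1.5578.
m_f = 14,700 / 1.5578 = 9,436.38 kg, so propellant = m₀ − m_f = 14,700 − 9,436.38 = 5,263.62 kg.

propellant mass ≈ 5260 kg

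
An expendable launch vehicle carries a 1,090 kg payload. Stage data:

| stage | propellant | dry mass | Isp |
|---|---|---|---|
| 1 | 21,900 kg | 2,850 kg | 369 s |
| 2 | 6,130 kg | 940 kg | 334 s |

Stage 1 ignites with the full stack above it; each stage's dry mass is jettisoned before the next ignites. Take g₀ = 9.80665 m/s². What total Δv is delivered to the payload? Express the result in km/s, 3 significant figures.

Ignition mass of stage 1 = 21,900+2,850 + 6,130+940 + 1,090 = 32,910 kg.
Stage 1: m₀ = 32,910 kg, m_f = 32,910 − 21,900 = 11,010 kg; Δv = 369×9.80665×ln(2.989) = 3618.7×1.0950 ≈ 3962 m/s.
Stage 2: m₀ = 8,160 kg, m_f = 8,160 − 6,130 = 2,030 kg; Δv = 334×9.80665×ln(4.02) = 3275.4×1.3912 ≈ 4557 m/s.
Total Δv = 3962 + 4557 = 8519 m/s.

Δv ≈ 8.52 km/s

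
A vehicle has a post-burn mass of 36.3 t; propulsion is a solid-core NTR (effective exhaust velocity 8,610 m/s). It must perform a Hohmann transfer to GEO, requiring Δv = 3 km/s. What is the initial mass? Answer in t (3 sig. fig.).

initial mass ≈ 51.4 t

Rocket equation: m₀/m_f = exp(Δv / v_e) = exp(3000 / 8610.0) = exp(0.3484) = 1.4168.
m₀ = m_f × 1.4168 = 36.3 × 1.4168 = 51.4298 t.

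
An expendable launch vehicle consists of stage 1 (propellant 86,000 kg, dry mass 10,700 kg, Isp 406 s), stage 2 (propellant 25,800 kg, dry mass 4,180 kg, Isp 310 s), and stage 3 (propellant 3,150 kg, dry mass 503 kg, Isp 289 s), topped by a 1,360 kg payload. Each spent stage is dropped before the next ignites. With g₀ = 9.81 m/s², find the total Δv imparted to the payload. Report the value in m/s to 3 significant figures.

Δv ≈ 11100 m/s

Ignition mass of stage 1 = 86,000+10,700 + 25,800+4,180 + 3,150+503 + 1,360 = 131,693 kg.
Stage 1: m₀ = 131,693 kg, m_f = 131,693 − 86,000 = 45,693 kg; Δv = 406×9.81×ln(2.882) = 3982.9×1.0585 ≈ 4216 m/s.
Stage 2: m₀ = 34,993 kg, m_f = 34,993 − 25,800 = 9,193 kg; Δv = 310×9.81×ln(3.806) = 3041.1×1.3367 ≈ 4065 m/s.
Stage 3: m₀ = 5,013 kg, m_f = 5,013 − 3,150 = 1,863 kg; Δv = 289×9.81×ln(2.691) = 2835.1×0.9898 ≈ 2806 m/s.
Total Δv = 4216 + 4065 + 2806 = 11087 m/s.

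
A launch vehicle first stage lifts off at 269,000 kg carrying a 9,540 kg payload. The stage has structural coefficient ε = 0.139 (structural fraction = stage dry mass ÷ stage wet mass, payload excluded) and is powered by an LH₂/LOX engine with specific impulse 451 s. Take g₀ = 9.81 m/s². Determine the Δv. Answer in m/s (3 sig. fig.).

Stage wet mass = m₀ − payload = 269,000 − 9,540 = 259,460 kg.
Stage dry mass = ε × stage wet mass = 0.139 × 259,460 = 36,064.9 kg.
Burnout mass m_f = stage dry + payload = 36,064.9 + 9,540 = 45,604.9 kg.
v_e = Isp · g₀ = 451 × 9.81 = 4424.3 m/s.
Rocket equation: Δv = v_e · ln(269,000/45,604.9) = 4424.3 × ln(5.898) = 4424.3 × 1.7747 ≈ 7852 m/s.

Δv ≈ 7850 m/s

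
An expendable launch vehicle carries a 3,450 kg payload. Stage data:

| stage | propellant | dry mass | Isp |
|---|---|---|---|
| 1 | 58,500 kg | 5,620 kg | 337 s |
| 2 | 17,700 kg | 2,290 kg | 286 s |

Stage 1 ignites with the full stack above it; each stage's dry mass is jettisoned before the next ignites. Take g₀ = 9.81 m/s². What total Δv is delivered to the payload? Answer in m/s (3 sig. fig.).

Δv ≈ 7590 m/s

Ignition mass of stage 1 = 58,500+5,620 + 17,700+2,290 + 3,450 = 87,560 kg.
Stage 1: m₀ = 87,560 kg, m_f = 87,560 − 58,500 = 29,060 kg; Δv = 337×9.81×ln(3.013) = 3306.0×1.1030 ≈ 3646 m/s.
Stage 2: m₀ = 23,440 kg, m_f = 23,440 − 17,700 = 5,740 kg; Δv = 286×9.81×ln(4.084) = 2805.7×1.4070 ≈ 3948 m/s.
Total Δv = 3646 + 3948 = 7594 m/s.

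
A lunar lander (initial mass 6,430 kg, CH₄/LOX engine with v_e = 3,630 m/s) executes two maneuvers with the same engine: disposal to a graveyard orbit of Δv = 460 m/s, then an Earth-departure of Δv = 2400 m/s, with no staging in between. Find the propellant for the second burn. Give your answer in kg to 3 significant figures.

After the first burn: m = 6430 × exp(−460/3630.0) = 6430 × 0.88098 = 5,664.7 kg.
After the second burn: m = 5,664.7 × exp(−2400/3630.0) = 5,664.7 × 0.51625 = 2,924.4 kg.
Second-burn propellant = 5,664.7 − 2,924.4 = 2,740.3 kg.

propellant for the second burn ≈ 2740 kg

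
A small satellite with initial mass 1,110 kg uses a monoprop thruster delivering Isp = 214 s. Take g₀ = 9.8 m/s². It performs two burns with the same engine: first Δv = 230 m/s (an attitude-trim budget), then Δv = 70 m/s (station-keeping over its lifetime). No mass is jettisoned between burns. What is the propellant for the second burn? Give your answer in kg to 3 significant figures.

v_e = Isp · g₀ = 214 × 9.8 = 2097.2 m/s.
After the first burn: m = 1110 × exp(−230/2097.2) = 1110 × 0.89613 = 994.704 kg.
After the second burn: m = 994.704 × exp(−70/2097.2) = 994.704 × 0.96717 = 962.048 kg.
Second-burn propellant = 994.704 − 962.048 = 32.656 kg.

propellant for the second burn ≈ 32.7 kg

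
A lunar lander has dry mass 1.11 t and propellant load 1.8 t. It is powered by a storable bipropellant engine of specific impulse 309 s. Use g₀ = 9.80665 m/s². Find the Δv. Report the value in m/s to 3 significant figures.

v_e = Isp · g₀ = 309 × 9.80665 = 3030.3 m/s.
m₀ = m_dry + m_prop = 1.11 + 1.8 = 2.91 t.
By the Tsiolkovsky rocket equation, Δv = v_e · ln(m₀/m_f) = 3030.3 × ln(2.622) = 3030.3 × 0.9638 ≈ 2920.5 m/s.

Δv ≈ 2920 m/s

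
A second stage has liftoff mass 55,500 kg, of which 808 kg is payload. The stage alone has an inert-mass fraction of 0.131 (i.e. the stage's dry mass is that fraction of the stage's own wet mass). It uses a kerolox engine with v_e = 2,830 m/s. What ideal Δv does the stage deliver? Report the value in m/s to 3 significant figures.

Δv ≈ 5490 m/s

Stage wet mass = m₀ − payload = 55,500 − 808 = 54,692 kg.
Stage dry mass = ε × stage wet mass = 0.131 × 54,692 = 7,164.65 kg.
Burnout mass m_f = stage dry + payload = 7,164.65 + 808 = 7,972.65 kg.
Δv = v_e · ln(55,500/7,972.65) = 2830.0 × ln(6.961) = 2830.0 × 1.9404 ≈ 5491 m/s.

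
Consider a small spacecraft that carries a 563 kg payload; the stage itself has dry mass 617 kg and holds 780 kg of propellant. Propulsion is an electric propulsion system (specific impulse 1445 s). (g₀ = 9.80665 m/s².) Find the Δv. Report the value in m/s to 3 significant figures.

Δv ≈ 7190 m/s

v_e = Isp · g₀ = 1445 × 9.80665 = 14170.6 m/s.
m₀ = payload + dry + propellant = 563 + 617 + 780 = 1,960 kg.
m_f = payload + dry = 563 + 617 = 1,180 kg.
By the Tsiolkovsky rocket equation, Δv = v_e · ln(m₀/m_f) = 14170.6 × ln(1.661) = 14170.6 × 0.5074 ≈ 7190.6 m/s.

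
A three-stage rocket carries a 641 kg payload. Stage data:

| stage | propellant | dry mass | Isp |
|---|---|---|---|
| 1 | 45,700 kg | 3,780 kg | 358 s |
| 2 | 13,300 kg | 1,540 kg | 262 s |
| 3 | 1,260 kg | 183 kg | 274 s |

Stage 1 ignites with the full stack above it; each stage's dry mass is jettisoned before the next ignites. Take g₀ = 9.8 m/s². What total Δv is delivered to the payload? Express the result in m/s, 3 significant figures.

Ignition mass of stage 1 = 45,700+3,780 + 13,300+1,540 + 1,260+183 + 641 = 66,404 kg.
Stage 1: m₀ = 66,404 kg, m_f = 66,404 − 45,700 = 20,704 kg; Δv = 358×9.8×ln(3.207) = 3508.4×1.1654 ≈ 4089 m/s.
Stage 2: m₀ = 16,924 kg, m_f = 16,924 − 13,300 = 3,624 kg; Δv = 262×9.8×ln(4.67) = 2567.6×1.5412 ≈ 3957 m/s.
Stage 3: m₀ = 2,084 kg, m_f = 2,084 − 1,260 = 824 kg; Δv = 274×9.8×ln(2.529) = 2685.2×0.9279 ≈ 2492 m/s.
Total Δv = 4089 + 3957 + 2492 = 10538 m/s.

Δv ≈ 10500 m/s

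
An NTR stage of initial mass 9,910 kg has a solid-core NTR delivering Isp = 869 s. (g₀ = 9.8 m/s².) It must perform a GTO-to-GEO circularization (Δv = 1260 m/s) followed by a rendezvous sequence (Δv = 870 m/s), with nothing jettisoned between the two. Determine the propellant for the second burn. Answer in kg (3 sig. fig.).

propellant for the second burn ≈ 830 kg

v_e = Isp · g₀ = 869 × 9.8 = 8516.2 m/s.
After the first burn: m = 9910 × exp(−1260/8516.2) = 9910 × 0.86247 = 8,547.08 kg.
After the second burn: m = 8,547.08 × exp(−870/8516.2) = 8,547.08 × 0.90289 = 7,717.07 kg.
Second-burn propellant = 8,547.08 − 7,717.07 = 830.01 kg.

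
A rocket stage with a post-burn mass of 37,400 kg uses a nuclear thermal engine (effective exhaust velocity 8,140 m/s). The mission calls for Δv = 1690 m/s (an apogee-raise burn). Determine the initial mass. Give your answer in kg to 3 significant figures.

m₀/m_f = exp(Δv / v_e) = exp(1690 / 8140.0) = exp(0.2076) = 1.2307.
m₀ = m_f × 1.2307 = 37,400 × 1.2307 = 46,028.2 kg.

initial mass ≈ 46000 kg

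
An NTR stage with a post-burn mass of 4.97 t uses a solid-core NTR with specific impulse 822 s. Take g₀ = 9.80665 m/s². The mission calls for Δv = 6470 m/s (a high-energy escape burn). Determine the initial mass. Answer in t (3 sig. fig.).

initial mass ≈ 11.1 t

v_e = Isp · g₀ = 822 × 9.80665 = 8061.1 m/s.
Using Δv = v_e ln(m₀/m_f): m₀/m_f = exp(Δv / v_e) = exp(6470 / 8061.1) = exp(0.8026) = 2.2314.
m₀ = m_f × 2.2314 = 4.97 × 2.2314 = 11.0901 t.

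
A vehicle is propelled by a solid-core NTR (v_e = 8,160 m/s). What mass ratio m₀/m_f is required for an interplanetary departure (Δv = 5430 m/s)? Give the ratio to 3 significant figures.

mass ratio ≈ 1.95

Rocket equation: m₀/m_f = exp(Δv / v_e) = exp(5430 / 8160.0) = exp(0.6654) = 1.9453.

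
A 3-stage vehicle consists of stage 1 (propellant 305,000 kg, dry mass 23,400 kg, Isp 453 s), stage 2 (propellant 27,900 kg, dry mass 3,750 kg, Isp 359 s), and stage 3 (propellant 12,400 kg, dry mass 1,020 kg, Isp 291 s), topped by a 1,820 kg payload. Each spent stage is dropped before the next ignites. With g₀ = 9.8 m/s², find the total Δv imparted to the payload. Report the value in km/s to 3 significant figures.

Δv ≈ 15.4 km/s

Ignition mass of stage 1 = 305,000+23,400 + 27,900+3,750 + 12,400+1,020 + 1,820 = 375,290 kg.
Stage 1: m₀ = 375,290 kg, m_f = 375,290 − 305,000 = 70,290 kg; Δv = 453×9.8×ln(5.339) = 4439.4×1.6751 ≈ 7436 m/s.
Stage 2: m₀ = 46,890 kg, m_f = 46,890 − 27,900 = 18,990 kg; Δv = 359×9.8×ln(2.469) = 3518.2×0.9039 ≈ 3180 m/s.
Stage 3: m₀ = 15,240 kg, m_f = 15,240 − 12,400 = 2,840 kg; Δv = 291×9.8×ln(5.366) = 2851.8×1.6801 ≈ 4791 m/s.
Total Δv = 7436 + 3180 + 4791 = 15407 m/s.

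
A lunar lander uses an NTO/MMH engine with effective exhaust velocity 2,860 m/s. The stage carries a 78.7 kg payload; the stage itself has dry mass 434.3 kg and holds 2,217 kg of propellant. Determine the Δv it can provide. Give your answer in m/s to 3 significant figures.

m₀ = payload + dry + propellant = 78.7 + 434.3 + 2,217 = 2,730 kg.
m_f = payload + dry = 78.7 + 434.3 = 513 kg.
Δv = v_e · ln(m₀/m_f) = 2860.0 × ln(5.322) = 2860.0 × 1.6718 ≈ 4781.3 m/s.

Δv ≈ 4780 m/s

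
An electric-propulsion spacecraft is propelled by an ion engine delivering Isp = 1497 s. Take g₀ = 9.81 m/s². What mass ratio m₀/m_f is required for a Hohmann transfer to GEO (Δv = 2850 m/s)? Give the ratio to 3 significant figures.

v_e = Isp · g₀ = 1497 × 9.81 = 14685.6 m/s.
Rocket equation: m₀/m_f = exp(Δv / v_e) = exp(2850 / 14685.6) = exp(0.1941) = 1.2142.

mass ratio ≈ 1.21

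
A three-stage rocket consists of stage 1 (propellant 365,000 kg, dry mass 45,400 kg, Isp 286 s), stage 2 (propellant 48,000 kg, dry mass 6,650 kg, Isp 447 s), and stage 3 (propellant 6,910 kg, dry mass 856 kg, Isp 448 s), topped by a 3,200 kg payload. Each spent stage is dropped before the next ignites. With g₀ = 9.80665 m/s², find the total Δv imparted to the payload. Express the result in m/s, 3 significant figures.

Δv ≈ 14200 m/s

Ignition mass of stage 1 = 365,000+45,400 + 48,000+6,650 + 6,910+856 + 3,200 = 476,016 kg.
Stage 1: m₀ = 476,016 kg, m_f = 476,016 − 365,000 = 111,016 kg; Δv = 286×9.80665×ln(4.288) = 2804.7×1.4558 ≈ 4083 m/s.
Stage 2: m₀ = 65,616 kg, m_f = 65,616 − 48,000 = 17,616 kg; Δv = 447×9.80665×ln(3.725) = 4383.6×1.3150 ≈ 5764 m/s.
Stage 3: m₀ = 10,966 kg, m_f = 10,966 − 6,910 = 4,056 kg; Δv = 448×9.80665×ln(2.704) = 4393.4×0.9946 ≈ 4370 m/s.
Total Δv = 4083 + 5764 + 4370 = 14217 m/s.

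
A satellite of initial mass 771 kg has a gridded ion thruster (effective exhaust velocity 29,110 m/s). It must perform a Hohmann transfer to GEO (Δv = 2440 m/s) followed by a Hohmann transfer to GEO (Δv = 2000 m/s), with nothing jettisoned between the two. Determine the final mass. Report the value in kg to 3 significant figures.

final mass ≈ 662 kg

After the first burn: m = 771 × exp(−2440/29110.0) = 771 × 0.91960 = 709.012 kg.
After the second burn: m = 709.012 × exp(−2000/29110.0) = 709.012 × 0.93360 = 661.934 kg.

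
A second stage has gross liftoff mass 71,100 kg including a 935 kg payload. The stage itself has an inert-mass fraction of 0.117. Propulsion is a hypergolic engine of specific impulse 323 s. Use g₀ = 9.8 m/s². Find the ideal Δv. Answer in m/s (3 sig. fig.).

Δv ≈ 6490 m/s

Stage wet mass = m₀ − payload = 71,100 − 935 = 70,165 kg.
Stage dry mass = ε × stage wet mass = 0.117 × 70,165 = 8,209.31 kg.
Burnout mass m_f = stage dry + payload = 8,209.31 + 935 = 9,144.31 kg.
v_e = Isp · g₀ = 323 × 9.8 = 3165.4 m/s.
Δv = v_e · ln(71,100/9,144.31) = 3165.4 × ln(7.775) = 3165.4 × 2.0510 ≈ 6492 m/s.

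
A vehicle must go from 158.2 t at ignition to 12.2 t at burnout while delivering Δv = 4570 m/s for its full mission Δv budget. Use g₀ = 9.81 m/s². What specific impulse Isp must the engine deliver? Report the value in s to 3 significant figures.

Isp ≈ 182 s

ln(m₀/m_f) = ln(158200/12200) = ln(12.97) = 2.5624.
v_e = Δv / ln(m₀/m_f) = 4570 / 2.5624 = 1783.5 m/s.
Isp = v_e / g₀ = 1783.5 / 9.81 = 181.8 s.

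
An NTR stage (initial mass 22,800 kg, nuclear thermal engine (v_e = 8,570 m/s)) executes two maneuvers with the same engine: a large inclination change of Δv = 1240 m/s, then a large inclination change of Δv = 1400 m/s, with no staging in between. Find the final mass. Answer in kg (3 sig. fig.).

After the first burn: m = 22800 × exp(−1240/8570.0) = 22800 × 0.86529 = 19,728.6 kg.
After the second burn: m = 19,728.6 × exp(−1400/8570.0) = 19,728.6 × 0.84928 = 16,755.1 kg.

final mass ≈ 16800 kg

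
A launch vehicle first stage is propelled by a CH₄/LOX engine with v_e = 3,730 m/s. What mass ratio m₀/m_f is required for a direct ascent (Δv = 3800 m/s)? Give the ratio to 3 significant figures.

From the ideal rocket equation, m₀/m_f = exp(Δv / v_e) = exp(3800 / 3730.0) = exp(1.0188) = 2.7698.

mass ratio ≈ 2.77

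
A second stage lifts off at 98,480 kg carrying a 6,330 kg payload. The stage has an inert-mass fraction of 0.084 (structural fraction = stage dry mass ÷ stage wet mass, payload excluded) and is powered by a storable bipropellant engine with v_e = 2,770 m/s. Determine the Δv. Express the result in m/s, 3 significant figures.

Stage wet mass = m₀ − payload = 98,480 − 6,330 = 92,150 kg.
Stage dry mass = ε × stage wet mass = 0.084 × 92,150 = 7,740.6 kg.
Burnout mass m_f = stage dry + payload = 7,740.6 + 6,330 = 14,070.6 kg.
Using Δv = v_e ln(m₀/m_f): Δv = v_e · ln(98,480/14,070.6) = 2770.0 × ln(6.999) = 2770.0 × 1.9458 ≈ 5390 m/s.

Δv ≈ 5390 m/s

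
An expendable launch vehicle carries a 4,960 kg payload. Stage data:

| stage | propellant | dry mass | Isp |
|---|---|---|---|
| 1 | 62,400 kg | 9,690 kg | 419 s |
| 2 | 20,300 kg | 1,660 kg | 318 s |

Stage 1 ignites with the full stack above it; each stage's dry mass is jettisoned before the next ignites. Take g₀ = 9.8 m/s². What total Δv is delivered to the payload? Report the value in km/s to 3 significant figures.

Δv ≈ 8.46 km/s

Ignition mass of stage 1 = 62,400+9,690 + 20,300+1,660 + 4,960 = 99,010 kg.
Stage 1: m₀ = 99,010 kg, m_f = 99,010 − 62,400 = 36,610 kg; Δv = 419×9.8×ln(2.704) = 4106.2×0.9949 ≈ 4085 m/s.
Stage 2: m₀ = 26,920 kg, m_f = 26,920 − 20,300 = 6,620 kg; Δv = 318×9.8×ln(4.066) = 3116.4×1.4028 ≈ 4372 m/s.
Total Δv = 4085 + 4372 = 8457 m/s.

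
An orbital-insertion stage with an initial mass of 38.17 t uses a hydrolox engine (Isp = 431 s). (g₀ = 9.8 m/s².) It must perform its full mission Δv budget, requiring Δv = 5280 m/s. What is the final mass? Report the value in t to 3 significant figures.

v_e = Isp · g₀ = 431 × 9.8 = 4223.8 m/s.
By the Tsiolkovsky rocket equation, m₀/m_f = exp(Δv / v_e) = exp(5280 / 4223.8) = exp(1.2501) = 3.4905.
m_f = m₀ / 3.4905 = 38.17 / 3.4905 = 10.9354 t.

final mass ≈ 10.9 t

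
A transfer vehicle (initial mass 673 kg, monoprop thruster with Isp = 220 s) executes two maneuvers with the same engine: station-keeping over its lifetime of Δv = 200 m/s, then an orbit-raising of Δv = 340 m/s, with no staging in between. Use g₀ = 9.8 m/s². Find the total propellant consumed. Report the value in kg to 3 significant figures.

v_e = Isp · g₀ = 220 × 9.8 = 2156.0 m/s.
After the first burn: m = 673 × exp(−200/2156.0) = 673 × 0.91141 = 613.379 kg.
After the second burn: m = 613.379 × exp(−340/2156.0) = 613.379 × 0.85411 = 523.893 kg.
Total propellant = m₀ − m_final = 673 − 523.893 = 149.107 kg.

total propellant consumed ≈ 149 kg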